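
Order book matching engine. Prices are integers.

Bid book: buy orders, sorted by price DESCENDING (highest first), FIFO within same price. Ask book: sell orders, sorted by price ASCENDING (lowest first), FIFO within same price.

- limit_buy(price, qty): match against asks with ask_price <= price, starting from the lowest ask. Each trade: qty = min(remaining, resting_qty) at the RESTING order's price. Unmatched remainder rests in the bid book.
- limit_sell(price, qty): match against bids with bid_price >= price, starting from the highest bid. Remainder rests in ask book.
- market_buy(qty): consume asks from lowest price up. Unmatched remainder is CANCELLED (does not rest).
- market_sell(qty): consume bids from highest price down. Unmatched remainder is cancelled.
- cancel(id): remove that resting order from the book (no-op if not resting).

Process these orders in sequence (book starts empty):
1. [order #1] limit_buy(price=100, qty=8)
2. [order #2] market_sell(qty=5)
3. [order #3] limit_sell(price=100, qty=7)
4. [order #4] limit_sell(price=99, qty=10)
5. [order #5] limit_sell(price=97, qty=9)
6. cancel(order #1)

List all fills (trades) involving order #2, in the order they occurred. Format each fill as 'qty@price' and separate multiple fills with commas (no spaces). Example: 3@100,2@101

Answer: 5@100

Derivation:
After op 1 [order #1] limit_buy(price=100, qty=8): fills=none; bids=[#1:8@100] asks=[-]
After op 2 [order #2] market_sell(qty=5): fills=#1x#2:5@100; bids=[#1:3@100] asks=[-]
After op 3 [order #3] limit_sell(price=100, qty=7): fills=#1x#3:3@100; bids=[-] asks=[#3:4@100]
After op 4 [order #4] limit_sell(price=99, qty=10): fills=none; bids=[-] asks=[#4:10@99 #3:4@100]
After op 5 [order #5] limit_sell(price=97, qty=9): fills=none; bids=[-] asks=[#5:9@97 #4:10@99 #3:4@100]
After op 6 cancel(order #1): fills=none; bids=[-] asks=[#5:9@97 #4:10@99 #3:4@100]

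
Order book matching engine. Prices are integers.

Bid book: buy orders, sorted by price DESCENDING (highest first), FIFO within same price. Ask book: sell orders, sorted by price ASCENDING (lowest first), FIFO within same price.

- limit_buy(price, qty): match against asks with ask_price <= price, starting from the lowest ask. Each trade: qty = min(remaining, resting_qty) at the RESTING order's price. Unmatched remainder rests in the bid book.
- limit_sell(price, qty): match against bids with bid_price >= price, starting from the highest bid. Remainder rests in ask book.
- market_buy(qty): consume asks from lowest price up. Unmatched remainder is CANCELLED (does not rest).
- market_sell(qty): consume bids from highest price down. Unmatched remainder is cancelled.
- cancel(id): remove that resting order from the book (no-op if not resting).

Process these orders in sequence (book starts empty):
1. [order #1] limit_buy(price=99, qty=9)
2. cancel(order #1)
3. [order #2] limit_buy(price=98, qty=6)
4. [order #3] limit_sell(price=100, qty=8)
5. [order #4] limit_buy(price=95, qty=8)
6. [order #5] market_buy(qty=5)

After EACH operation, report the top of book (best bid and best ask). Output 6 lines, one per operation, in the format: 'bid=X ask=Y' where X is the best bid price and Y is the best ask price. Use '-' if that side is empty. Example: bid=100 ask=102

After op 1 [order #1] limit_buy(price=99, qty=9): fills=none; bids=[#1:9@99] asks=[-]
After op 2 cancel(order #1): fills=none; bids=[-] asks=[-]
After op 3 [order #2] limit_buy(price=98, qty=6): fills=none; bids=[#2:6@98] asks=[-]
After op 4 [order #3] limit_sell(price=100, qty=8): fills=none; bids=[#2:6@98] asks=[#3:8@100]
After op 5 [order #4] limit_buy(price=95, qty=8): fills=none; bids=[#2:6@98 #4:8@95] asks=[#3:8@100]
After op 6 [order #5] market_buy(qty=5): fills=#5x#3:5@100; bids=[#2:6@98 #4:8@95] asks=[#3:3@100]

Answer: bid=99 ask=-
bid=- ask=-
bid=98 ask=-
bid=98 ask=100
bid=98 ask=100
bid=98 ask=100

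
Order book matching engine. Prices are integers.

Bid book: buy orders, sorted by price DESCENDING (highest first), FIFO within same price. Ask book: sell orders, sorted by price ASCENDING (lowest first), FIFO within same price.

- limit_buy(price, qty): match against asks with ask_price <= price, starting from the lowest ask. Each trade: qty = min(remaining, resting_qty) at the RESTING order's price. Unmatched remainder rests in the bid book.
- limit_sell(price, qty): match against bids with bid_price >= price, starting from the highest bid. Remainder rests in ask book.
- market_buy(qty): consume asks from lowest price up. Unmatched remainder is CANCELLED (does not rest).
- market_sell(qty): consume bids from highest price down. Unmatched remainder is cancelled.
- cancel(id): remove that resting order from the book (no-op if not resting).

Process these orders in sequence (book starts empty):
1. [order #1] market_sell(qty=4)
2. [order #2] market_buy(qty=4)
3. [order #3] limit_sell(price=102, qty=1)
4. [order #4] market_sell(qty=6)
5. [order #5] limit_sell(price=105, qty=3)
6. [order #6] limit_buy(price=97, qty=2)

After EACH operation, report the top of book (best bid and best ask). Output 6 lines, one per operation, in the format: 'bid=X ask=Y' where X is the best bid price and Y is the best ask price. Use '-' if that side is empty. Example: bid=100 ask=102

Answer: bid=- ask=-
bid=- ask=-
bid=- ask=102
bid=- ask=102
bid=- ask=102
bid=97 ask=102

Derivation:
After op 1 [order #1] market_sell(qty=4): fills=none; bids=[-] asks=[-]
After op 2 [order #2] market_buy(qty=4): fills=none; bids=[-] asks=[-]
After op 3 [order #3] limit_sell(price=102, qty=1): fills=none; bids=[-] asks=[#3:1@102]
After op 4 [order #4] market_sell(qty=6): fills=none; bids=[-] asks=[#3:1@102]
After op 5 [order #5] limit_sell(price=105, qty=3): fills=none; bids=[-] asks=[#3:1@102 #5:3@105]
After op 6 [order #6] limit_buy(price=97, qty=2): fills=none; bids=[#6:2@97] asks=[#3:1@102 #5:3@105]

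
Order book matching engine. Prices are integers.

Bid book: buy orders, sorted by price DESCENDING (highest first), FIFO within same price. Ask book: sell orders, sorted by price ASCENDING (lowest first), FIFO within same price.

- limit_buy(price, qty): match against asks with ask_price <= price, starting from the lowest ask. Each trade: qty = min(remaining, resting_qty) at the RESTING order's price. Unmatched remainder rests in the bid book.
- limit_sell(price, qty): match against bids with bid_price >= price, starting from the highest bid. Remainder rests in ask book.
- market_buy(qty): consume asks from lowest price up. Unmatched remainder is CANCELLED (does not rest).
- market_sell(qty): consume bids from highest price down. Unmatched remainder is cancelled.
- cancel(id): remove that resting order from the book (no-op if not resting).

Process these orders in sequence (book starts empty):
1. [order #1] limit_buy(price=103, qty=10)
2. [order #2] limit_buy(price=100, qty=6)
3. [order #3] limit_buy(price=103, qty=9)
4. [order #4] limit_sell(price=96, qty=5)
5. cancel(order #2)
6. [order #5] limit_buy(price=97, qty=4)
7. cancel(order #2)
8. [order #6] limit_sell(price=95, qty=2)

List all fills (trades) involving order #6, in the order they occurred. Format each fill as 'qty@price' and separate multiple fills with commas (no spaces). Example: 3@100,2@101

After op 1 [order #1] limit_buy(price=103, qty=10): fills=none; bids=[#1:10@103] asks=[-]
After op 2 [order #2] limit_buy(price=100, qty=6): fills=none; bids=[#1:10@103 #2:6@100] asks=[-]
After op 3 [order #3] limit_buy(price=103, qty=9): fills=none; bids=[#1:10@103 #3:9@103 #2:6@100] asks=[-]
After op 4 [order #4] limit_sell(price=96, qty=5): fills=#1x#4:5@103; bids=[#1:5@103 #3:9@103 #2:6@100] asks=[-]
After op 5 cancel(order #2): fills=none; bids=[#1:5@103 #3:9@103] asks=[-]
After op 6 [order #5] limit_buy(price=97, qty=4): fills=none; bids=[#1:5@103 #3:9@103 #5:4@97] asks=[-]
After op 7 cancel(order #2): fills=none; bids=[#1:5@103 #3:9@103 #5:4@97] asks=[-]
After op 8 [order #6] limit_sell(price=95, qty=2): fills=#1x#6:2@103; bids=[#1:3@103 #3:9@103 #5:4@97] asks=[-]

Answer: 2@103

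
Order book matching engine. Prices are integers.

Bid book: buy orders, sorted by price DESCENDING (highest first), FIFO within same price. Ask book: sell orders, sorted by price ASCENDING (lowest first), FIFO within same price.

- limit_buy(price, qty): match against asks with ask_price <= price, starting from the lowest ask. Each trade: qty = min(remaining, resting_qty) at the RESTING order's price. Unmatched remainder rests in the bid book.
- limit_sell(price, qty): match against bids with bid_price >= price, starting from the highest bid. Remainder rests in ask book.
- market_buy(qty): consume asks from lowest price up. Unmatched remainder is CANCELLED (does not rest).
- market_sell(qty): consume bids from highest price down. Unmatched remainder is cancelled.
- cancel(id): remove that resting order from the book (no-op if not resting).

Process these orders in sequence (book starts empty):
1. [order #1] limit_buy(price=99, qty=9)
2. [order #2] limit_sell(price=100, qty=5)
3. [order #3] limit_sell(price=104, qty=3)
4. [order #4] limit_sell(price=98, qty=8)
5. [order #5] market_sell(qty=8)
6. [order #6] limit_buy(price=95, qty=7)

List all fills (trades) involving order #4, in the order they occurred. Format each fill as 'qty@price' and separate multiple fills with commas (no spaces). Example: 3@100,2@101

After op 1 [order #1] limit_buy(price=99, qty=9): fills=none; bids=[#1:9@99] asks=[-]
After op 2 [order #2] limit_sell(price=100, qty=5): fills=none; bids=[#1:9@99] asks=[#2:5@100]
After op 3 [order #3] limit_sell(price=104, qty=3): fills=none; bids=[#1:9@99] asks=[#2:5@100 #3:3@104]
After op 4 [order #4] limit_sell(price=98, qty=8): fills=#1x#4:8@99; bids=[#1:1@99] asks=[#2:5@100 #3:3@104]
After op 5 [order #5] market_sell(qty=8): fills=#1x#5:1@99; bids=[-] asks=[#2:5@100 #3:3@104]
After op 6 [order #6] limit_buy(price=95, qty=7): fills=none; bids=[#6:7@95] asks=[#2:5@100 #3:3@104]

Answer: 8@99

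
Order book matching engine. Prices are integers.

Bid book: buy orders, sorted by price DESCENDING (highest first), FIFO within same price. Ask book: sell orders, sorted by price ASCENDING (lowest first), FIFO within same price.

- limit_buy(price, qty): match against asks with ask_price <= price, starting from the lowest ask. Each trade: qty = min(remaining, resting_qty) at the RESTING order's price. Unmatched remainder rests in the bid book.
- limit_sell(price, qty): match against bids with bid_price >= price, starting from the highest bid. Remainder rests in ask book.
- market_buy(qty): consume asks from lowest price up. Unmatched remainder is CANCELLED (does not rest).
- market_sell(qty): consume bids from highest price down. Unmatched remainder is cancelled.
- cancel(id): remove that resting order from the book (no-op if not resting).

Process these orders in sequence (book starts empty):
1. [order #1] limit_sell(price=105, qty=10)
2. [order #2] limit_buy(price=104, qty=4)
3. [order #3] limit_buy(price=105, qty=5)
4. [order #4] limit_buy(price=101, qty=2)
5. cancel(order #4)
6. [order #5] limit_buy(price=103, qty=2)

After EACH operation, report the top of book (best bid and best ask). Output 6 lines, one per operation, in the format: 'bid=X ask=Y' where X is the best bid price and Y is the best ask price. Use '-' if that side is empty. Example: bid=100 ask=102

Answer: bid=- ask=105
bid=104 ask=105
bid=104 ask=105
bid=104 ask=105
bid=104 ask=105
bid=104 ask=105

Derivation:
After op 1 [order #1] limit_sell(price=105, qty=10): fills=none; bids=[-] asks=[#1:10@105]
After op 2 [order #2] limit_buy(price=104, qty=4): fills=none; bids=[#2:4@104] asks=[#1:10@105]
After op 3 [order #3] limit_buy(price=105, qty=5): fills=#3x#1:5@105; bids=[#2:4@104] asks=[#1:5@105]
After op 4 [order #4] limit_buy(price=101, qty=2): fills=none; bids=[#2:4@104 #4:2@101] asks=[#1:5@105]
After op 5 cancel(order #4): fills=none; bids=[#2:4@104] asks=[#1:5@105]
After op 6 [order #5] limit_buy(price=103, qty=2): fills=none; bids=[#2:4@104 #5:2@103] asks=[#1:5@105]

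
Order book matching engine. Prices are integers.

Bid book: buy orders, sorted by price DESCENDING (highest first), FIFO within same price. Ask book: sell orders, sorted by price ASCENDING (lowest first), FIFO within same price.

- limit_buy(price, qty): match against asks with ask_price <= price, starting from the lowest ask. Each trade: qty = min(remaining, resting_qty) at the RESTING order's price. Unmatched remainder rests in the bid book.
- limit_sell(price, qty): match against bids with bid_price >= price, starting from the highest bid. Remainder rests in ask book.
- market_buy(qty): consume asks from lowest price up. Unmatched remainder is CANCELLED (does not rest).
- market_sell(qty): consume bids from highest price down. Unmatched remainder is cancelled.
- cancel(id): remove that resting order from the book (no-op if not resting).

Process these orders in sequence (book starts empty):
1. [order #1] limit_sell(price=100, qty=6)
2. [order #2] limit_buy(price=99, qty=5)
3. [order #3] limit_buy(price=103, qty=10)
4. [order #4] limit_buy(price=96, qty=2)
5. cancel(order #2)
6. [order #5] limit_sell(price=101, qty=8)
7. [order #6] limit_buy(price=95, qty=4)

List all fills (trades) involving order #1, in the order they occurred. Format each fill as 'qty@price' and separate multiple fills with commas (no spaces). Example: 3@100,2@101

Answer: 6@100

Derivation:
After op 1 [order #1] limit_sell(price=100, qty=6): fills=none; bids=[-] asks=[#1:6@100]
After op 2 [order #2] limit_buy(price=99, qty=5): fills=none; bids=[#2:5@99] asks=[#1:6@100]
After op 3 [order #3] limit_buy(price=103, qty=10): fills=#3x#1:6@100; bids=[#3:4@103 #2:5@99] asks=[-]
After op 4 [order #4] limit_buy(price=96, qty=2): fills=none; bids=[#3:4@103 #2:5@99 #4:2@96] asks=[-]
After op 5 cancel(order #2): fills=none; bids=[#3:4@103 #4:2@96] asks=[-]
After op 6 [order #5] limit_sell(price=101, qty=8): fills=#3x#5:4@103; bids=[#4:2@96] asks=[#5:4@101]
After op 7 [order #6] limit_buy(price=95, qty=4): fills=none; bids=[#4:2@96 #6:4@95] asks=[#5:4@101]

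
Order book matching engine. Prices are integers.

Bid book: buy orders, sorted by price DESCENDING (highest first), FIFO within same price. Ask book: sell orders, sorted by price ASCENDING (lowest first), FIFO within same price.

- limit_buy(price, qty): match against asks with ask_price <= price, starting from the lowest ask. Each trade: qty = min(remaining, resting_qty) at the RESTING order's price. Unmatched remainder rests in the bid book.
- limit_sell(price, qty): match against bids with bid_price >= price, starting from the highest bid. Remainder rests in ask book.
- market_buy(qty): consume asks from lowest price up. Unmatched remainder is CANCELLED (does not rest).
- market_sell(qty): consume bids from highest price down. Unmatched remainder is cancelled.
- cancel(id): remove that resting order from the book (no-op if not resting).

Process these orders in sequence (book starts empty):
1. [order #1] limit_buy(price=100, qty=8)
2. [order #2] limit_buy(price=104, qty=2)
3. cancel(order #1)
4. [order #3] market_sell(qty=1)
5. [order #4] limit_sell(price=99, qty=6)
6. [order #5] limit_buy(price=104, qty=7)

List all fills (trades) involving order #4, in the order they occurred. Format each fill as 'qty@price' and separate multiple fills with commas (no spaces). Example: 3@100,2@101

Answer: 1@104,5@99

Derivation:
After op 1 [order #1] limit_buy(price=100, qty=8): fills=none; bids=[#1:8@100] asks=[-]
After op 2 [order #2] limit_buy(price=104, qty=2): fills=none; bids=[#2:2@104 #1:8@100] asks=[-]
After op 3 cancel(order #1): fills=none; bids=[#2:2@104] asks=[-]
After op 4 [order #3] market_sell(qty=1): fills=#2x#3:1@104; bids=[#2:1@104] asks=[-]
After op 5 [order #4] limit_sell(price=99, qty=6): fills=#2x#4:1@104; bids=[-] asks=[#4:5@99]
After op 6 [order #5] limit_buy(price=104, qty=7): fills=#5x#4:5@99; bids=[#5:2@104] asks=[-]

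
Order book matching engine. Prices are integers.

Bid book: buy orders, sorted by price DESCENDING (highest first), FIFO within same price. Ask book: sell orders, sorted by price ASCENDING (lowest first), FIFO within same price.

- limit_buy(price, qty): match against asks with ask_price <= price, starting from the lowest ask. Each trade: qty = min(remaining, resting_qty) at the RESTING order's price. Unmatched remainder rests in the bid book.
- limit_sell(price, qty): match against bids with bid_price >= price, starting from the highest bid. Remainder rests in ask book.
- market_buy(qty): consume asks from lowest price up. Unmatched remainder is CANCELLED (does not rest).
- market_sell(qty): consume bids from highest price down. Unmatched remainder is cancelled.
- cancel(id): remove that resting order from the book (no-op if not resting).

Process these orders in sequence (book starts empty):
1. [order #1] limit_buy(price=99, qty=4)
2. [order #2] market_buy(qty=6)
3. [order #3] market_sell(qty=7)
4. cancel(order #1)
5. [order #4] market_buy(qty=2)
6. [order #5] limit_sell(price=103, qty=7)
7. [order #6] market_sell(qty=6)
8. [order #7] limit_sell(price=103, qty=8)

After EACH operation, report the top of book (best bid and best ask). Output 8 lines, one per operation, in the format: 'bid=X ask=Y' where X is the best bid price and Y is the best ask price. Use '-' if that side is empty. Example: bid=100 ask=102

Answer: bid=99 ask=-
bid=99 ask=-
bid=- ask=-
bid=- ask=-
bid=- ask=-
bid=- ask=103
bid=- ask=103
bid=- ask=103

Derivation:
After op 1 [order #1] limit_buy(price=99, qty=4): fills=none; bids=[#1:4@99] asks=[-]
After op 2 [order #2] market_buy(qty=6): fills=none; bids=[#1:4@99] asks=[-]
After op 3 [order #3] market_sell(qty=7): fills=#1x#3:4@99; bids=[-] asks=[-]
After op 4 cancel(order #1): fills=none; bids=[-] asks=[-]
After op 5 [order #4] market_buy(qty=2): fills=none; bids=[-] asks=[-]
After op 6 [order #5] limit_sell(price=103, qty=7): fills=none; bids=[-] asks=[#5:7@103]
After op 7 [order #6] market_sell(qty=6): fills=none; bids=[-] asks=[#5:7@103]
After op 8 [order #7] limit_sell(price=103, qty=8): fills=none; bids=[-] asks=[#5:7@103 #7:8@103]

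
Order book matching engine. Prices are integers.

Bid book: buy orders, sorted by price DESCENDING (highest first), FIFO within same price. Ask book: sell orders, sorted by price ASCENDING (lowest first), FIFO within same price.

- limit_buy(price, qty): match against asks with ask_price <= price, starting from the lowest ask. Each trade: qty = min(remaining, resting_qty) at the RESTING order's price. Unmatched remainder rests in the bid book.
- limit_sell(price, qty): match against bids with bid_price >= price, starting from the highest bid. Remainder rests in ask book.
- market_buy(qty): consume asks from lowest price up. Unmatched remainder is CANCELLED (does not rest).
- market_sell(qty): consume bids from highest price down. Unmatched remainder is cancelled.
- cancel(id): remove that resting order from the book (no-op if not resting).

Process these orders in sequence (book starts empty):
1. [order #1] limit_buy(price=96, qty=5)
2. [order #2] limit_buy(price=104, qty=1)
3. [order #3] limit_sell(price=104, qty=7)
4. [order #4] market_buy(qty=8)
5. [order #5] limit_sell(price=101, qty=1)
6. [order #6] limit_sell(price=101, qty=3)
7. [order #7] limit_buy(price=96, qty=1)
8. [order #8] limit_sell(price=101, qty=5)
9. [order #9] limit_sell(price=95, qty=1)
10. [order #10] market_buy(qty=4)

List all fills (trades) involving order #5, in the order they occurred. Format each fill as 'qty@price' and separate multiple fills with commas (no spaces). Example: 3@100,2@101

Answer: 1@101

Derivation:
After op 1 [order #1] limit_buy(price=96, qty=5): fills=none; bids=[#1:5@96] asks=[-]
After op 2 [order #2] limit_buy(price=104, qty=1): fills=none; bids=[#2:1@104 #1:5@96] asks=[-]
After op 3 [order #3] limit_sell(price=104, qty=7): fills=#2x#3:1@104; bids=[#1:5@96] asks=[#3:6@104]
After op 4 [order #4] market_buy(qty=8): fills=#4x#3:6@104; bids=[#1:5@96] asks=[-]
After op 5 [order #5] limit_sell(price=101, qty=1): fills=none; bids=[#1:5@96] asks=[#5:1@101]
After op 6 [order #6] limit_sell(price=101, qty=3): fills=none; bids=[#1:5@96] asks=[#5:1@101 #6:3@101]
After op 7 [order #7] limit_buy(price=96, qty=1): fills=none; bids=[#1:5@96 #7:1@96] asks=[#5:1@101 #6:3@101]
After op 8 [order #8] limit_sell(price=101, qty=5): fills=none; bids=[#1:5@96 #7:1@96] asks=[#5:1@101 #6:3@101 #8:5@101]
After op 9 [order #9] limit_sell(price=95, qty=1): fills=#1x#9:1@96; bids=[#1:4@96 #7:1@96] asks=[#5:1@101 #6:3@101 #8:5@101]
After op 10 [order #10] market_buy(qty=4): fills=#10x#5:1@101 #10x#6:3@101; bids=[#1:4@96 #7:1@96] asks=[#8:5@101]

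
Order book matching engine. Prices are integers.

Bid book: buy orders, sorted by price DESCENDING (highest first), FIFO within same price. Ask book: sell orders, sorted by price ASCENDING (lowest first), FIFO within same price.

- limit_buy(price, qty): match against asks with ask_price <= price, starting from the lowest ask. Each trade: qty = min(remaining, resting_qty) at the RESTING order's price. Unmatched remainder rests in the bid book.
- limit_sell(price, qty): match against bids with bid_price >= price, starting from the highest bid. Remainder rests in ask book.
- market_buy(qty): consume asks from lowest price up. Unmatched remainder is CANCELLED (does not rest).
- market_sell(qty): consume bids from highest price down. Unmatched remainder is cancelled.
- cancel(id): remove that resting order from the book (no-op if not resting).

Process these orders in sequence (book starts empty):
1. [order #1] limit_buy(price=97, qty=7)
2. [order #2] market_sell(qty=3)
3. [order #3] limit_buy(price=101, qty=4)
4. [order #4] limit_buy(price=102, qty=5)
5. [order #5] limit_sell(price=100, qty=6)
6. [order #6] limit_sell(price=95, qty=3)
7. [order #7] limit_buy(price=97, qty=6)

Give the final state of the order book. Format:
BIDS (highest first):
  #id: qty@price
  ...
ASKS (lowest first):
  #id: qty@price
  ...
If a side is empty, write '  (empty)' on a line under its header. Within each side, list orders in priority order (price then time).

After op 1 [order #1] limit_buy(price=97, qty=7): fills=none; bids=[#1:7@97] asks=[-]
After op 2 [order #2] market_sell(qty=3): fills=#1x#2:3@97; bids=[#1:4@97] asks=[-]
After op 3 [order #3] limit_buy(price=101, qty=4): fills=none; bids=[#3:4@101 #1:4@97] asks=[-]
After op 4 [order #4] limit_buy(price=102, qty=5): fills=none; bids=[#4:5@102 #3:4@101 #1:4@97] asks=[-]
After op 5 [order #5] limit_sell(price=100, qty=6): fills=#4x#5:5@102 #3x#5:1@101; bids=[#3:3@101 #1:4@97] asks=[-]
After op 6 [order #6] limit_sell(price=95, qty=3): fills=#3x#6:3@101; bids=[#1:4@97] asks=[-]
After op 7 [order #7] limit_buy(price=97, qty=6): fills=none; bids=[#1:4@97 #7:6@97] asks=[-]

Answer: BIDS (highest first):
  #1: 4@97
  #7: 6@97
ASKS (lowest first):
  (empty)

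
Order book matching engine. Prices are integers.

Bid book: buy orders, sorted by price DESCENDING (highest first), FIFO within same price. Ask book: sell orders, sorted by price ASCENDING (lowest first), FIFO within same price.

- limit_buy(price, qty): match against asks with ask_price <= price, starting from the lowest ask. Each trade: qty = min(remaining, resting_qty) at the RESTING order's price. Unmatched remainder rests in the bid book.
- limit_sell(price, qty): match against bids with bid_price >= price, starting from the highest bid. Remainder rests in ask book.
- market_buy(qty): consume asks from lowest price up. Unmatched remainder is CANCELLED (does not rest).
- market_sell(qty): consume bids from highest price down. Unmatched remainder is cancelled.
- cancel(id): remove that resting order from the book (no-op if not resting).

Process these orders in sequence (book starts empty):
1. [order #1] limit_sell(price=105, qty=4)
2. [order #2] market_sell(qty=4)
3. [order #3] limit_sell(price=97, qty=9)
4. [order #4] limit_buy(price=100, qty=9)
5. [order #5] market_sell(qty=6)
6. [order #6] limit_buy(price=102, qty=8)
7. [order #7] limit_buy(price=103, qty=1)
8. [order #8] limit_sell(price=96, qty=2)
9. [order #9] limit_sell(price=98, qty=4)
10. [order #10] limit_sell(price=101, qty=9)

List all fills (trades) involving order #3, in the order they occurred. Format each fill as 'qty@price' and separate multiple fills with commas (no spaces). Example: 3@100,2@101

Answer: 9@97

Derivation:
After op 1 [order #1] limit_sell(price=105, qty=4): fills=none; bids=[-] asks=[#1:4@105]
After op 2 [order #2] market_sell(qty=4): fills=none; bids=[-] asks=[#1:4@105]
After op 3 [order #3] limit_sell(price=97, qty=9): fills=none; bids=[-] asks=[#3:9@97 #1:4@105]
After op 4 [order #4] limit_buy(price=100, qty=9): fills=#4x#3:9@97; bids=[-] asks=[#1:4@105]
After op 5 [order #5] market_sell(qty=6): fills=none; bids=[-] asks=[#1:4@105]
After op 6 [order #6] limit_buy(price=102, qty=8): fills=none; bids=[#6:8@102] asks=[#1:4@105]
After op 7 [order #7] limit_buy(price=103, qty=1): fills=none; bids=[#7:1@103 #6:8@102] asks=[#1:4@105]
After op 8 [order #8] limit_sell(price=96, qty=2): fills=#7x#8:1@103 #6x#8:1@102; bids=[#6:7@102] asks=[#1:4@105]
After op 9 [order #9] limit_sell(price=98, qty=4): fills=#6x#9:4@102; bids=[#6:3@102] asks=[#1:4@105]
After op 10 [order #10] limit_sell(price=101, qty=9): fills=#6x#10:3@102; bids=[-] asks=[#10:6@101 #1:4@105]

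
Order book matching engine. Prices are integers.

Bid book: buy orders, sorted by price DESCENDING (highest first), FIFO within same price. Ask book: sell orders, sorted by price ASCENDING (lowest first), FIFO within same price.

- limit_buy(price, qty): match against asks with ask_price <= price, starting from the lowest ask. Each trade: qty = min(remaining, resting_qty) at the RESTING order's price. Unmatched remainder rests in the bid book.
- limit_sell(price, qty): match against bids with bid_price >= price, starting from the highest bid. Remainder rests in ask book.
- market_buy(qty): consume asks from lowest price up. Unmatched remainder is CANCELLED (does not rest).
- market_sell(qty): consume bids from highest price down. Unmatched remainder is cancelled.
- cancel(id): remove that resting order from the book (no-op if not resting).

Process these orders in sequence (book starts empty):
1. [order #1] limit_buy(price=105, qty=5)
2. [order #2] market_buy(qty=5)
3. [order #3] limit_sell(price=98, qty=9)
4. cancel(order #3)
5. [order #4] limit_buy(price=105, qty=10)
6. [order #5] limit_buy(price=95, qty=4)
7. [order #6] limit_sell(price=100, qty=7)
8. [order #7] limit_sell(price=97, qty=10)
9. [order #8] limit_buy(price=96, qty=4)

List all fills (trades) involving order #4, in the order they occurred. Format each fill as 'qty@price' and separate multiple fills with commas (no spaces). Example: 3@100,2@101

Answer: 7@105,3@105

Derivation:
After op 1 [order #1] limit_buy(price=105, qty=5): fills=none; bids=[#1:5@105] asks=[-]
After op 2 [order #2] market_buy(qty=5): fills=none; bids=[#1:5@105] asks=[-]
After op 3 [order #3] limit_sell(price=98, qty=9): fills=#1x#3:5@105; bids=[-] asks=[#3:4@98]
After op 4 cancel(order #3): fills=none; bids=[-] asks=[-]
After op 5 [order #4] limit_buy(price=105, qty=10): fills=none; bids=[#4:10@105] asks=[-]
After op 6 [order #5] limit_buy(price=95, qty=4): fills=none; bids=[#4:10@105 #5:4@95] asks=[-]
After op 7 [order #6] limit_sell(price=100, qty=7): fills=#4x#6:7@105; bids=[#4:3@105 #5:4@95] asks=[-]
After op 8 [order #7] limit_sell(price=97, qty=10): fills=#4x#7:3@105; bids=[#5:4@95] asks=[#7:7@97]
After op 9 [order #8] limit_buy(price=96, qty=4): fills=none; bids=[#8:4@96 #5:4@95] asks=[#7:7@97]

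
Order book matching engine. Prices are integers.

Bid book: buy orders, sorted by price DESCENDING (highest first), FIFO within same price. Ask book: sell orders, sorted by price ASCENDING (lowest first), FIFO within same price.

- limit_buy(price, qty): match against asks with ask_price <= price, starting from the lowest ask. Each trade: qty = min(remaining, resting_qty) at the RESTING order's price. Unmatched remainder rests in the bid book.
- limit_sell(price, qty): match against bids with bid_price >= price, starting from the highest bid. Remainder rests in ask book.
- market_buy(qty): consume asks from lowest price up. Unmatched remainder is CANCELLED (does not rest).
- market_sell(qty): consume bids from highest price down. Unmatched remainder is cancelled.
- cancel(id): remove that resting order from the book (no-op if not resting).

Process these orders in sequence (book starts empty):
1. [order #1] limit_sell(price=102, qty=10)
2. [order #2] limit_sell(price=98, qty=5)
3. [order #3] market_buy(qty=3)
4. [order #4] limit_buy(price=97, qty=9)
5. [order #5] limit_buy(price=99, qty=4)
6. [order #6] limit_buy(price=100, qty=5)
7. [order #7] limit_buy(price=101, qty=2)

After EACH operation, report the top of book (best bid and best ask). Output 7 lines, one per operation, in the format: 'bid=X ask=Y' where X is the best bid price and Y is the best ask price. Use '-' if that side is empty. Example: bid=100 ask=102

After op 1 [order #1] limit_sell(price=102, qty=10): fills=none; bids=[-] asks=[#1:10@102]
After op 2 [order #2] limit_sell(price=98, qty=5): fills=none; bids=[-] asks=[#2:5@98 #1:10@102]
After op 3 [order #3] market_buy(qty=3): fills=#3x#2:3@98; bids=[-] asks=[#2:2@98 #1:10@102]
After op 4 [order #4] limit_buy(price=97, qty=9): fills=none; bids=[#4:9@97] asks=[#2:2@98 #1:10@102]
After op 5 [order #5] limit_buy(price=99, qty=4): fills=#5x#2:2@98; bids=[#5:2@99 #4:9@97] asks=[#1:10@102]
After op 6 [order #6] limit_buy(price=100, qty=5): fills=none; bids=[#6:5@100 #5:2@99 #4:9@97] asks=[#1:10@102]
After op 7 [order #7] limit_buy(price=101, qty=2): fills=none; bids=[#7:2@101 #6:5@100 #5:2@99 #4:9@97] asks=[#1:10@102]

Answer: bid=- ask=102
bid=- ask=98
bid=- ask=98
bid=97 ask=98
bid=99 ask=102
bid=100 ask=102
bid=101 ask=102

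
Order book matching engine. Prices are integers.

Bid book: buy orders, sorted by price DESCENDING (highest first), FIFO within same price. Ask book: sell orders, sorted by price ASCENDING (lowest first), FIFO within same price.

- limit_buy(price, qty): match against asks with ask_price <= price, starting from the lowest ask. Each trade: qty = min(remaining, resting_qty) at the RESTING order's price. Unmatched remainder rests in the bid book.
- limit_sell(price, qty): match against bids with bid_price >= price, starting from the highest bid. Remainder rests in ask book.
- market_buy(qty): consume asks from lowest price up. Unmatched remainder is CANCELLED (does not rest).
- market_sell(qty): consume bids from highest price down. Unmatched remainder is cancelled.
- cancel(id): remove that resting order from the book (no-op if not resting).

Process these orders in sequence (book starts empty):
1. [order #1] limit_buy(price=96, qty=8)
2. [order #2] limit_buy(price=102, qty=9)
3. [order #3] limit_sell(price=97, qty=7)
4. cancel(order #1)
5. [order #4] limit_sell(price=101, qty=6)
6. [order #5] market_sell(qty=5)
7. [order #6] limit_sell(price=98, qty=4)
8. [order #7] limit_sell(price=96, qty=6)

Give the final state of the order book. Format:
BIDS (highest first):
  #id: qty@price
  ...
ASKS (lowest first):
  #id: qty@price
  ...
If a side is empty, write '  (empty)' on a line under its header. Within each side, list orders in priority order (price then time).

Answer: BIDS (highest first):
  (empty)
ASKS (lowest first):
  #7: 6@96
  #6: 4@98
  #4: 4@101

Derivation:
After op 1 [order #1] limit_buy(price=96, qty=8): fills=none; bids=[#1:8@96] asks=[-]
After op 2 [order #2] limit_buy(price=102, qty=9): fills=none; bids=[#2:9@102 #1:8@96] asks=[-]
After op 3 [order #3] limit_sell(price=97, qty=7): fills=#2x#3:7@102; bids=[#2:2@102 #1:8@96] asks=[-]
After op 4 cancel(order #1): fills=none; bids=[#2:2@102] asks=[-]
After op 5 [order #4] limit_sell(price=101, qty=6): fills=#2x#4:2@102; bids=[-] asks=[#4:4@101]
After op 6 [order #5] market_sell(qty=5): fills=none; bids=[-] asks=[#4:4@101]
After op 7 [order #6] limit_sell(price=98, qty=4): fills=none; bids=[-] asks=[#6:4@98 #4:4@101]
After op 8 [order #7] limit_sell(price=96, qty=6): fills=none; bids=[-] asks=[#7:6@96 #6:4@98 #4:4@101]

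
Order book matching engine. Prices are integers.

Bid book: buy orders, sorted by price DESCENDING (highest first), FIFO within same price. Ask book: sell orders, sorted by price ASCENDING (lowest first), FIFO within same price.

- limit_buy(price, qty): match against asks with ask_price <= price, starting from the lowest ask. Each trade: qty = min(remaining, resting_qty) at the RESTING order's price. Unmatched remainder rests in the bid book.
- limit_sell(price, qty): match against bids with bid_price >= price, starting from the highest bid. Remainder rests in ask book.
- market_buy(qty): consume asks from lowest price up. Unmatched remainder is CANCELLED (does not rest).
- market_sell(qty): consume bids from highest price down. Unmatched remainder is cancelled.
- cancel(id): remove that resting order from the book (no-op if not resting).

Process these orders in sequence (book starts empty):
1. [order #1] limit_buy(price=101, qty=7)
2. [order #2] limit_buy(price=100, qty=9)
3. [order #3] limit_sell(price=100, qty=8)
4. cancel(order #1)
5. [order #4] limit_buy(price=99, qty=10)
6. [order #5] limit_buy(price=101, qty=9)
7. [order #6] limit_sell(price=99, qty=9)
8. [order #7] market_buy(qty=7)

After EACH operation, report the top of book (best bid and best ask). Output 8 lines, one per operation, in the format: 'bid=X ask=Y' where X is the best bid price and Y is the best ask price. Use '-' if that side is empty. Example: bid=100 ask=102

After op 1 [order #1] limit_buy(price=101, qty=7): fills=none; bids=[#1:7@101] asks=[-]
After op 2 [order #2] limit_buy(price=100, qty=9): fills=none; bids=[#1:7@101 #2:9@100] asks=[-]
After op 3 [order #3] limit_sell(price=100, qty=8): fills=#1x#3:7@101 #2x#3:1@100; bids=[#2:8@100] asks=[-]
After op 4 cancel(order #1): fills=none; bids=[#2:8@100] asks=[-]
After op 5 [order #4] limit_buy(price=99, qty=10): fills=none; bids=[#2:8@100 #4:10@99] asks=[-]
After op 6 [order #5] limit_buy(price=101, qty=9): fills=none; bids=[#5:9@101 #2:8@100 #4:10@99] asks=[-]
After op 7 [order #6] limit_sell(price=99, qty=9): fills=#5x#6:9@101; bids=[#2:8@100 #4:10@99] asks=[-]
After op 8 [order #7] market_buy(qty=7): fills=none; bids=[#2:8@100 #4:10@99] asks=[-]

Answer: bid=101 ask=-
bid=101 ask=-
bid=100 ask=-
bid=100 ask=-
bid=100 ask=-
bid=101 ask=-
bid=100 ask=-
bid=100 ask=-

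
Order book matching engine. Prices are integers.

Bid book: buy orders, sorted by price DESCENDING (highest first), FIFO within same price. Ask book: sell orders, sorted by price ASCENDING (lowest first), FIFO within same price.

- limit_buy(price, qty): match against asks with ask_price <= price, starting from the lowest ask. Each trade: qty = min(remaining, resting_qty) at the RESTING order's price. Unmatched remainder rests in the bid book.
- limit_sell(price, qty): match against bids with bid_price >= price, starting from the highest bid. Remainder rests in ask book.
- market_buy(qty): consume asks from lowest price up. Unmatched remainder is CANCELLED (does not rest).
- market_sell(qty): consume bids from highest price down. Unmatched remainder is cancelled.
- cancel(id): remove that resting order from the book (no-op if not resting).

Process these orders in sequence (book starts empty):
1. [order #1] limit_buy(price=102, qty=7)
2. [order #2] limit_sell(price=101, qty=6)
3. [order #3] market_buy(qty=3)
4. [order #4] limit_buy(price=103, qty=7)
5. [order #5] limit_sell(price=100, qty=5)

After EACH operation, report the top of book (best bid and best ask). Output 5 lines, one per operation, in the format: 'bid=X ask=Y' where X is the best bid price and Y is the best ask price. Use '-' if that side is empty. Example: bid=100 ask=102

After op 1 [order #1] limit_buy(price=102, qty=7): fills=none; bids=[#1:7@102] asks=[-]
After op 2 [order #2] limit_sell(price=101, qty=6): fills=#1x#2:6@102; bids=[#1:1@102] asks=[-]
After op 3 [order #3] market_buy(qty=3): fills=none; bids=[#1:1@102] asks=[-]
After op 4 [order #4] limit_buy(price=103, qty=7): fills=none; bids=[#4:7@103 #1:1@102] asks=[-]
After op 5 [order #5] limit_sell(price=100, qty=5): fills=#4x#5:5@103; bids=[#4:2@103 #1:1@102] asks=[-]

Answer: bid=102 ask=-
bid=102 ask=-
bid=102 ask=-
bid=103 ask=-
bid=103 ask=-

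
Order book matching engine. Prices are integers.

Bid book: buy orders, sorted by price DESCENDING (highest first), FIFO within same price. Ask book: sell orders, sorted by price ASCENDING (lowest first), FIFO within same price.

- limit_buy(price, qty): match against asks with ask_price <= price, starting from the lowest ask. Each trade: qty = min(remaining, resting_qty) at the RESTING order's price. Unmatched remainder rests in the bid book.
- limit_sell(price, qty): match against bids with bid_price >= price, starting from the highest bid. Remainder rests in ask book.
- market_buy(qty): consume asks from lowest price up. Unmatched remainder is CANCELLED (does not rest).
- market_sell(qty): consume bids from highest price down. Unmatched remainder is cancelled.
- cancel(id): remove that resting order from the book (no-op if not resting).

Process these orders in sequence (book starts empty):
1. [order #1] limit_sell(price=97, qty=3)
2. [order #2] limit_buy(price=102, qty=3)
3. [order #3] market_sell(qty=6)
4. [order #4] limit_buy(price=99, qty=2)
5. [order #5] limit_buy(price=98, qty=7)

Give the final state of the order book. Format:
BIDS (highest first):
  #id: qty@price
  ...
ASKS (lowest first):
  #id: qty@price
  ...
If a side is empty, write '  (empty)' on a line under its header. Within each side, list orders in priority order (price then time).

After op 1 [order #1] limit_sell(price=97, qty=3): fills=none; bids=[-] asks=[#1:3@97]
After op 2 [order #2] limit_buy(price=102, qty=3): fills=#2x#1:3@97; bids=[-] asks=[-]
After op 3 [order #3] market_sell(qty=6): fills=none; bids=[-] asks=[-]
After op 4 [order #4] limit_buy(price=99, qty=2): fills=none; bids=[#4:2@99] asks=[-]
After op 5 [order #5] limit_buy(price=98, qty=7): fills=none; bids=[#4:2@99 #5:7@98] asks=[-]

Answer: BIDS (highest first):
  #4: 2@99
  #5: 7@98
ASKS (lowest first):
  (empty)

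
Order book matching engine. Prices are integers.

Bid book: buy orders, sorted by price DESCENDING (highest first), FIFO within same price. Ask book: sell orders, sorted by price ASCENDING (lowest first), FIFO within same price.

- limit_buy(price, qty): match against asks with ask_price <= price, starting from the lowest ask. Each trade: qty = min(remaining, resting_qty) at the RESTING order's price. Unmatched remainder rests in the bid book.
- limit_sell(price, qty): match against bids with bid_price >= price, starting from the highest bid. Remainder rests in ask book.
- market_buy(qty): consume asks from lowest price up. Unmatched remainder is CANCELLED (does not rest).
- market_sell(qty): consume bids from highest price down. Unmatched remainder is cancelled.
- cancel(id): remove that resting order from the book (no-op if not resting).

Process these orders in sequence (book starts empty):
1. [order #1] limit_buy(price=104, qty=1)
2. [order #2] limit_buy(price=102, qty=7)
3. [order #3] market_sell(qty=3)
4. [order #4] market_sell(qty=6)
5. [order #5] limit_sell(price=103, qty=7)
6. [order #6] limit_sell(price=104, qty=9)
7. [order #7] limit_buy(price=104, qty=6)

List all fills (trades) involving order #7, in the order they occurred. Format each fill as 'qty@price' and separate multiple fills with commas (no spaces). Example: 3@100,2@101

Answer: 6@103

Derivation:
After op 1 [order #1] limit_buy(price=104, qty=1): fills=none; bids=[#1:1@104] asks=[-]
After op 2 [order #2] limit_buy(price=102, qty=7): fills=none; bids=[#1:1@104 #2:7@102] asks=[-]
After op 3 [order #3] market_sell(qty=3): fills=#1x#3:1@104 #2x#3:2@102; bids=[#2:5@102] asks=[-]
After op 4 [order #4] market_sell(qty=6): fills=#2x#4:5@102; bids=[-] asks=[-]
After op 5 [order #5] limit_sell(price=103, qty=7): fills=none; bids=[-] asks=[#5:7@103]
After op 6 [order #6] limit_sell(price=104, qty=9): fills=none; bids=[-] asks=[#5:7@103 #6:9@104]
After op 7 [order #7] limit_buy(price=104, qty=6): fills=#7x#5:6@103; bids=[-] asks=[#5:1@103 #6:9@104]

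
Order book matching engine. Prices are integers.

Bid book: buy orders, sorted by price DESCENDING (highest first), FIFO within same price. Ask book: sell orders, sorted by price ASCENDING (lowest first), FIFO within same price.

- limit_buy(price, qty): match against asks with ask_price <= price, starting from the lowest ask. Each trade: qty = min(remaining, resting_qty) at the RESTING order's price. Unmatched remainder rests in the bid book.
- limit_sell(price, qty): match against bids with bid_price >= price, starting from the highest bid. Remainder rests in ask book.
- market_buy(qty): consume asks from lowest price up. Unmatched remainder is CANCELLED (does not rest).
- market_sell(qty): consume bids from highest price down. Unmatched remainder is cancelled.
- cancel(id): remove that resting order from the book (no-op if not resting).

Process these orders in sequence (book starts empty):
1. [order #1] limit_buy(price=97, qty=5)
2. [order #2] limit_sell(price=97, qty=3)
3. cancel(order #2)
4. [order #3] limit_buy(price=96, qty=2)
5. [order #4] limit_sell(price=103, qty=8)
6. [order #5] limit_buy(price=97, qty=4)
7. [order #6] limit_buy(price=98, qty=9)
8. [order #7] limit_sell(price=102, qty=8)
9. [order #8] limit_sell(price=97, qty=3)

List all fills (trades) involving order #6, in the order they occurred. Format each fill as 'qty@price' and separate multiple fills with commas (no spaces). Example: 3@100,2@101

After op 1 [order #1] limit_buy(price=97, qty=5): fills=none; bids=[#1:5@97] asks=[-]
After op 2 [order #2] limit_sell(price=97, qty=3): fills=#1x#2:3@97; bids=[#1:2@97] asks=[-]
After op 3 cancel(order #2): fills=none; bids=[#1:2@97] asks=[-]
After op 4 [order #3] limit_buy(price=96, qty=2): fills=none; bids=[#1:2@97 #3:2@96] asks=[-]
After op 5 [order #4] limit_sell(price=103, qty=8): fills=none; bids=[#1:2@97 #3:2@96] asks=[#4:8@103]
After op 6 [order #5] limit_buy(price=97, qty=4): fills=none; bids=[#1:2@97 #5:4@97 #3:2@96] asks=[#4:8@103]
After op 7 [order #6] limit_buy(price=98, qty=9): fills=none; bids=[#6:9@98 #1:2@97 #5:4@97 #3:2@96] asks=[#4:8@103]
After op 8 [order #7] limit_sell(price=102, qty=8): fills=none; bids=[#6:9@98 #1:2@97 #5:4@97 #3:2@96] asks=[#7:8@102 #4:8@103]
After op 9 [order #8] limit_sell(price=97, qty=3): fills=#6x#8:3@98; bids=[#6:6@98 #1:2@97 #5:4@97 #3:2@96] asks=[#7:8@102 #4:8@103]

Answer: 3@98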